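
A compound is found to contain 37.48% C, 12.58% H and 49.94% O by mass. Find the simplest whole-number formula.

CH4O

Assume 100 g: 37.48 g C, 12.58 g H, 49.94 g O.
n(C) = 37.48/12.01 = 3.121, n(H) = 12.58/1.008 = 12.48, n(O) = 49.94/16.00 = 3.121
Ratios (÷ 3.121): C 1.000, H 3.999, O 1.000
→ CH4O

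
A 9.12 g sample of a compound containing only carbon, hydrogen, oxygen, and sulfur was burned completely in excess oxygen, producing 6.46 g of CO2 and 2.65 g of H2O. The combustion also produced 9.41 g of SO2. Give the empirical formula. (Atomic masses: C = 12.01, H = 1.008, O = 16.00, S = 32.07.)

mol C = 6.46 / 44.01 = 0.1468; mass C = 0.1468 × 12.01 = 1.763 g
mol H = 2 × (2.65 / 18.02) = 0.2941; mass H = 0.2941 × 1.008 = 0.2965 g
mol S = 9.41 / 64.07 = 0.1469; mass S = 4.710 g
mass O = 9.12 − (6.769) = 2.351 g → mol O = 0.1469
Smallest is C at 0.1468 mol; normalising gives C 1.000, H 2.004, O 1.001, S 1.001
→ CH2OS

CH2OS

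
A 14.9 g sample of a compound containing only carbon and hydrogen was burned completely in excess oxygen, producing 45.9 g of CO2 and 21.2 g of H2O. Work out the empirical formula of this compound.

C4H9

mol C = 45.9 / 44.01 = 1.043; mass C = 1.043 × 12.01 = 12.53 g
mol H = 2 × (21.2 / 18.02) = 2.353; mass H = 2.353 × 1.008 = 2.372 g
Ratios (÷ 1.043): C 1.000, H 2.256
Scaling by 4: C 4.00, H 9.02 → C4H9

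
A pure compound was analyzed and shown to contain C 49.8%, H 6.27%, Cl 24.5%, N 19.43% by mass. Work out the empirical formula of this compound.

C6H9ClN2

Assume 100 g: 49.8 g C, 6.27 g H, 24.5 g Cl, 19.43 g N.
Moles — C: 49.8 / 12.01 = 4.147 mol; H: 6.27 / 1.008 = 6.22 mol; Cl: 24.5 / 35.45 = 0.6911 mol; N: 19.43 / 14.01 = 1.387 mol
Smallest is Cl at 0.6911 mol; normalising gives C 6.000, H 9.000, Cl 1.000, N 2.007
→ C6H9ClN2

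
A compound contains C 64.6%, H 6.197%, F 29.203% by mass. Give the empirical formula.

C7H8F2

Assume 100 g: 64.6 g C, 6.197 g H, 29.203 g F.
Moles — C: 64.6 / 12.01 = 5.379 mol; H: 6.197 / 1.008 = 6.148 mol; F: 29.203 / 19.00 = 1.537 mol
Ratios (÷ 1.537): C 3.500, H 4.000, F 1.000
Scaling by 2: C 7.00, H 8.00, F 2.00 → C7H8F2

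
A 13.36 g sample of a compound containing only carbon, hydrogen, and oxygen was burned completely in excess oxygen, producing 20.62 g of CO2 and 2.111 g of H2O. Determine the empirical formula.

mol C = 20.62 / 44.01 = 0.4685; mass C = 0.4685 × 12.01 = 5.627 g
mol H = 2 × (2.111 / 18.02) = 0.2343; mass H = 0.2343 × 1.008 = 0.2362 g
mass O = 13.36 − (5.863) = 7.497 g → mol O = 0.4685
Smallest is H at 0.2343 mol; normalising gives C 2.000, H 1.000, O 2.000
→ C2HO2

C2HO2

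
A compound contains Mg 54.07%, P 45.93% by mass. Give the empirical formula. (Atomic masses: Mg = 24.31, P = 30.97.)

Mg3P2

Assume 100 g: 54.07 g Mg, 45.93 g P.
n(Mg) = 54.07/24.31 = 2.224, n(P) = 45.93/30.97 = 1.483
Smallest is P at 1.483 mol; normalising gives Mg 1.500, P 1.000
Multiply by 2: Mg 3.00, P 2.00 → Mg3P2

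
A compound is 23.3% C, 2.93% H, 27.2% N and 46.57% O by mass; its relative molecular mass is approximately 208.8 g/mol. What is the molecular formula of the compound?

Assume 100 g: 23.3 g C, 2.93 g H, 27.2 g N, 46.57 g O.
C: 23.3 g ÷ 12.01 g/mol = 1.94 mol
H: 2.93 g ÷ 1.008 g/mol = 2.907 mol
N: 27.2 g ÷ 14.01 g/mol = 1.941 mol
O: 46.57 g ÷ 16.00 g/mol = 2.911 mol
Divide by the smallest (1.94 mol C): C 1.000, H 1.498, N 1.001, O 1.500
×2: C 2.00, H 3.00, N 2.00, O 3.00 → C2H3N2O3
Empirical-formula mass = 103.06 g/mol
n = 208.8 / 103.06 = 2.03 ≈ 2
Molecular formula = (C2H3N2O3)×2 = C4H6N4O6

C4H6N4O6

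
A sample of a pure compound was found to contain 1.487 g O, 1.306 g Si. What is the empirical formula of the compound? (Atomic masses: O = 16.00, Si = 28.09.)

n(O) = 1.487/16.00 = 0.09294, n(Si) = 1.306/28.09 = 0.04649
Ratios (÷ 0.04649): O 1.999, Si 1.000
→ O2Si

O2Si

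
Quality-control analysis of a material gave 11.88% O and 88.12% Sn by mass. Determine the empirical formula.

Assume 100 g: 11.88 g O, 88.12 g Sn.
n(O) = 11.88/16.00 = 0.7425, n(Sn) = 88.12/118.71 = 0.7423
Smallest is Sn at 0.7423 mol; normalising gives O 1.000, Sn 1.000
Ratio ≈ 1:1, so the empirical formula is OSn

OSn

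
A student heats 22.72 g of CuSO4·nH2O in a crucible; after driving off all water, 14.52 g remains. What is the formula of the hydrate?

Mass of water lost = 22.72 − 14.52 = 8.2 g → 8.2 / 18.02 = 0.455 mol H2O
Molar mass of CuSO4 = 159.62 g/mol → mol CuSO4 = 14.52 / 159.62 = 0.09097
n = 0.455 / 0.09097 = 5.00 ≈ 5 → CuSO4·5H2O

CuSO4·5H2O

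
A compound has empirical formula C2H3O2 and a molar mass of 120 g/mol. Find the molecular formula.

Empirical-formula mass = 59.04 g/mol
n = 120 / 59.04 = 2.03 ≈ 2
Molecular formula = (C2H3O2)2 = C4H6O4

C4H6O4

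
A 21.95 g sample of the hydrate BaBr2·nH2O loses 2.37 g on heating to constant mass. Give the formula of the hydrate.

BaBr2·2H2O

Mass of anhydrous BaBr2 = 21.95 − 2.37 = 19.58 g
mol H2O = 2.37 / 18.02 = 0.1315
Molar mass of BaBr2 = 297.13 g/mol → mol BaBr2 = 19.58 / 297.13 = 0.0659
n = 0.1315 / 0.0659 = 2.00 ≈ 2 → BaBr2·2H2O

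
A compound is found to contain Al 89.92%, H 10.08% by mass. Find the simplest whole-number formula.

Assume 100 g: 89.92 g Al, 10.08 g H.
Moles — Al: 89.92 / 26.98 = 3.333 mol; H: 10.08 / 1.008 = 10 mol
Ratios (÷ 3.333): Al 1.000, H 3.000
Ratio ≈ 1:3, so the empirical formula is AlH3

AlH3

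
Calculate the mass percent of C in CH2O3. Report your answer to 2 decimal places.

19.36%

Molar mass = 1(12.01) + 2(1.008) + 3(16.00) = 62.026 g/mol
Mass of C per mole = 1 × 12.01 = 12.010 g
% C = 12.010 / 62.026 × 100 = 19.36%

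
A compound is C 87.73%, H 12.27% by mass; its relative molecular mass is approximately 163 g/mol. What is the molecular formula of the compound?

C12H20

Assume 100 g: 87.73 g C, 12.27 g H.
C: 87.73 g ÷ 12.01 g/mol = 7.305 mol
H: 12.27 g ÷ 1.008 g/mol = 12.17 mol
Divide by the smallest (7.305 mol C): C 1.000, H 1.666
Scaling by 3: C 3.00, H 5.00 → C3H5
Empirical-formula mass = 41.07 g/mol
n = 163 / 41.07 = 3.97 ≈ 4
Molecular formula = (C3H5)×4 = C12H20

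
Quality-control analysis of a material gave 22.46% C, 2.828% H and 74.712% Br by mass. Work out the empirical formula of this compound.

C2H3Br

Assume 100 g: 22.46 g C, 2.828 g H, 74.712 g Br.
C: 22.46 g ÷ 12.01 g/mol = 1.87 mol
H: 2.828 g ÷ 1.008 g/mol = 2.806 mol
Br: 74.712 g ÷ 79.90 g/mol = 0.9351 mol
Divide by the smallest (0.9351 mol Br): C 2.000, H 3.000, Br 1.000
Ratio ≈ 2:3:1, so the empirical formula is C2H3Br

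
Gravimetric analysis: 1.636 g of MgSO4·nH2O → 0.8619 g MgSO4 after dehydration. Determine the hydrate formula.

Mass of water lost = 1.636 − 0.8619 = 0.7741 g → 0.7741 / 18.02 = 0.04296 mol H2O
Molar mass of MgSO4 = 120.38 g/mol → mol MgSO4 = 0.8619 / 120.38 = 0.00716
n = 0.04296 / 0.00716 = 6.00 ≈ 6 → MgSO4·6H2O

MgSO4·6H2O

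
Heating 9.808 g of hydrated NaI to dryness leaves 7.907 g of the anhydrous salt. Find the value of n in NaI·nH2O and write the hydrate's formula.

Mass of water lost = 9.808 − 7.907 = 1.901 g → 1.901 / 18.02 = 0.1055 mol H2O
Molar mass of NaI = 149.89 g/mol → mol NaI = 7.907 / 149.89 = 0.05275
n = 0.1055 / 0.05275 = 2.00 ≈ 2 → NaI·2H2O

NaI·2H2O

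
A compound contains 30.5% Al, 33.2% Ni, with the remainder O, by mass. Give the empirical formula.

Al2NiO4

Assume 100 g: 30.5 g Al, 33.2 g Ni, 36.3 g O.
n(Al) = 30.5/26.98 = 1.13, n(Ni) = 33.2/58.69 = 0.5657, n(O) = 36.3/16.00 = 2.269
Ratios (÷ 0.5657): Al 1.998, Ni 1.000, O 4.011
≈ 2:1:4 → Al2NiO4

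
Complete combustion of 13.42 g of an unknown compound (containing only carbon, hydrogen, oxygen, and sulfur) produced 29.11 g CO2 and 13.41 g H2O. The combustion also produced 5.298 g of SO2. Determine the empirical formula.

mol C = 29.11 / 44.01 = 0.6614; mass C = 0.6614 × 12.01 = 7.944 g
mol H = 2 × (13.41 / 18.02) = 1.488; mass H = 1.488 × 1.008 = 1.500 g
mol S = 5.298 / 64.07 = 0.08269; mass S = 2.652 g
mass O = 13.42 − (12.10) = 1.324 g → mol O = 0.08275
Ratios (÷ 0.08269): C 7.999, H 17.999, O 1.001, S 1.000
Ratio ≈ 8:18:1:1, so the empirical formula is C8H18OS

C8H18OS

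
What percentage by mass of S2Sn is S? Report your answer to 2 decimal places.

Molar mass = 2(32.07) + 1(118.71) = 182.850 g/mol
Mass of S per mole = 2 × 32.07 = 64.140 g
% S = 64.140 / 182.850 × 100 = 35.08%

35.08%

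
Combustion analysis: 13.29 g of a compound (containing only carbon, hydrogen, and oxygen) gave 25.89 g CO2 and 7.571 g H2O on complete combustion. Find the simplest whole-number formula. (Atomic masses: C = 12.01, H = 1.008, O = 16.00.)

mol C = 25.89 / 44.01 = 0.5883; mass C = 0.5883 × 12.01 = 7.065 g
mol H = 2 × (7.571 / 18.02) = 0.8403; mass H = 0.8403 × 1.008 = 0.8470 g
mass O = 13.29 − (7.912) = 5.378 g → mol O = 0.3361
Divide by the smallest (0.3361 mol O): C 1.750, H 2.500, O 1.000
×4: C 7.00, H 10.00, O 4.00 → C7H10O4

C7H10O4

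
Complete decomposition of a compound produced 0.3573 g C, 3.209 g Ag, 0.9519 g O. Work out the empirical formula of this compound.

CAgO2

Moles — C: 0.3573 / 12.01 = 0.02975 mol; Ag: 3.209 / 107.87 = 0.02975 mol; O: 0.9519 / 16.00 = 0.05949 mol
Smallest is Ag at 0.02975 mol; normalising gives C 1.000, Ag 1.000, O 2.000
Ratio ≈ 1:1:2, so the empirical formula is CAgO2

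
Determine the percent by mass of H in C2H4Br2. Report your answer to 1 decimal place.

2.1%

Molar mass = 2(12.01) + 4(1.008) + 2(79.90) = 187.852 g/mol
Mass of H per mole = 4 × 1.008 = 4.032 g
% H = 4.032 / 187.852 × 100 = 2.1%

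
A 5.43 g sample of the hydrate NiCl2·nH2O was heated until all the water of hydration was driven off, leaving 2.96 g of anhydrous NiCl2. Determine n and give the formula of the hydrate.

Mass of water lost = 5.43 − 2.96 = 2.47 g → 2.47 / 18.02 = 0.1371 mol H2O
Molar mass of NiCl2 = 129.59 g/mol → mol NiCl2 = 2.96 / 129.59 = 0.02284
n = 0.1371 / 0.02284 = 6.00 ≈ 6 → NiCl2·6H2O

NiCl2·6H2O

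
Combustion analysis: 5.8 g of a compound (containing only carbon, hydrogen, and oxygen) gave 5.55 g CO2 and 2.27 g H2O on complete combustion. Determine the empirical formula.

CH2O2

mol C = 5.55 / 44.01 = 0.1261; mass C = 0.1261 × 12.01 = 1.515 g
mol H = 2 × (2.27 / 18.02) = 0.2519; mass H = 0.2519 × 1.008 = 0.2540 g
mass O = 5.8 − (1.769) = 4.031 g → mol O = 0.2520
Ratios (÷ 0.1261): C 1.000, H 1.998, O 1.998
≈ 1:2:2 → CH2O2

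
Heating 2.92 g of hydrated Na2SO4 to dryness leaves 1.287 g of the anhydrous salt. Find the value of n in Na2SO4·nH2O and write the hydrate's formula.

Na2SO4·10H2O

Mass of water lost = 2.92 − 1.287 = 1.633 g → 1.633 / 18.02 = 0.09062 mol H2O
Molar mass of Na2SO4 = 142.05 g/mol → mol Na2SO4 = 1.287 / 142.05 = 0.00906
n = 0.09062 / 0.00906 = 10.00 ≈ 10 → Na2SO4·10H2O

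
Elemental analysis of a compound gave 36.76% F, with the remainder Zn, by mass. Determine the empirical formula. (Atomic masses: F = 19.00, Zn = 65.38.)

F2Zn

Assume 100 g: 36.76 g F, 63.24 g Zn.
n(F) = 36.76/19.00 = 1.935, n(Zn) = 63.24/65.38 = 0.9673
Divide by the smallest (0.9673 mol Zn): F 2.000, Zn 1.000
Ratio ≈ 2:1, so the empirical formula is F2Zn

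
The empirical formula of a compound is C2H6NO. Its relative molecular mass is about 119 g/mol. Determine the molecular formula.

C4H12N2O2

Empirical-formula mass = 60.08 g/mol
n = 119 / 60.08 = 1.98 ≈ 2
Molecular formula = (C2H6NO)2 = C4H12N2O2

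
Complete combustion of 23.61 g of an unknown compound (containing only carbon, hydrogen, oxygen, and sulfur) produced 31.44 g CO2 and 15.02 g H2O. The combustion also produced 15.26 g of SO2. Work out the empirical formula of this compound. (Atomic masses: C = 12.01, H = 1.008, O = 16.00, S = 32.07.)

mol C = 31.44 / 44.01 = 0.7144; mass C = 0.7144 × 12.01 = 8.580 g
mol H = 2 × (15.02 / 18.02) = 1.667; mass H = 1.667 × 1.008 = 1.680 g
mol S = 15.26 / 64.07 = 0.2382; mass S = 7.638 g
mass O = 23.61 − (17.90) = 5.712 g → mol O = 0.3570
Ratios (÷ 0.2382): C 2.999, H 6.999, O 1.499, S 1.000
×2: C 6.00, H 14.00, O 3.00, S 2.00 → C6H14O3S2

C6H14O3S2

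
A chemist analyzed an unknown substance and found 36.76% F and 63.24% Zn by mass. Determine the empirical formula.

Assume 100 g: 36.76 g F, 63.24 g Zn.
Moles — F: 36.76 / 19.00 = 1.935 mol; Zn: 63.24 / 65.38 = 0.9673 mol
Ratios (÷ 0.9673): F 2.000, Zn 1.000
≈ 2:1 → F2Zn

F2Zn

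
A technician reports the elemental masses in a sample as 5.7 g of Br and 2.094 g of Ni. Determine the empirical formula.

Br2Ni

n(Br) = 5.7/79.90 = 0.07134, n(Ni) = 2.094/58.69 = 0.03568
Smallest is Ni at 0.03568 mol; normalising gives Br 1.999, Ni 1.000
Ratio ≈ 2:1, so the empirical formula is Br2Ni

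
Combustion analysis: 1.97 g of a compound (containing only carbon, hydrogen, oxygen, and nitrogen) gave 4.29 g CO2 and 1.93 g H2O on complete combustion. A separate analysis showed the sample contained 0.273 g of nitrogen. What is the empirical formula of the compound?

mol C = 4.29 / 44.01 = 0.09748; mass C = 0.09748 × 12.01 = 1.171 g
mol H = 2 × (1.93 / 18.02) = 0.2142; mass H = 0.2142 × 1.008 = 0.2159 g
mol N = 0.273 / 14.01 = 0.01949
mass O = 1.97 − (1.660) = 0.3104 g → mol O = 0.01940
Ratios (÷ 0.0194): C 5.025, H 11.043, N 1.005, O 1.000
→ C5H11NO

C5H11NO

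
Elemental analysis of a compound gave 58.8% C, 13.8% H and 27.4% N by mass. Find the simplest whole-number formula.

Assume 100 g: 58.8 g C, 13.8 g H, 27.4 g N.
n(C) = 58.8/12.01 = 4.896, n(H) = 13.8/1.008 = 13.69, n(N) = 27.4/14.01 = 1.956
Smallest is N at 1.956 mol; normalising gives C 2.503, H 7.000, N 1.000
Scaling by 2: C 5.01, H 14.00, N 2.00 → C5H14N2

C5H14N2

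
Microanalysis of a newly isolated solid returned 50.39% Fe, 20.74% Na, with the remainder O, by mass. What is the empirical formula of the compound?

FeNaO2

Assume 100 g: 50.39 g Fe, 20.74 g Na, 28.87 g O.
n(Fe) = 50.39/55.85 = 0.9022, n(Na) = 20.74/22.99 = 0.9021, n(O) = 28.87/16.00 = 1.804
Smallest is Na at 0.9021 mol; normalising gives Fe 1.000, Na 1.000, O 2.000
Ratio ≈ 1:1:2, so the empirical formula is FeNaO2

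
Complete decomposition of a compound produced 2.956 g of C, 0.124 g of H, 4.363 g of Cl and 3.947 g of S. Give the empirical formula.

C2HClS

n(C) = 2.956/12.01 = 0.2461, n(H) = 0.124/1.008 = 0.123, n(Cl) = 4.363/35.45 = 0.1231, n(S) = 3.947/32.07 = 0.1231
Divide by the smallest (0.123 mol H): C 2.001, H 1.000, Cl 1.000, S 1.000
→ C2HClS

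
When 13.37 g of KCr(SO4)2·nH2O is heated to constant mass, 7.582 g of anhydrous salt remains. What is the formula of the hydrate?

Mass of water lost = 13.37 − 7.582 = 5.788 g → 5.788 / 18.02 = 0.3212 mol H2O
Molar mass of KCr(SO4)2 = 283.24 g/mol → mol KCr(SO4)2 = 7.582 / 283.24 = 0.02677
n = 0.3212 / 0.02677 = 12.00 ≈ 12 → KCr(SO4)2·12H2O

KCr(SO4)2·12H2O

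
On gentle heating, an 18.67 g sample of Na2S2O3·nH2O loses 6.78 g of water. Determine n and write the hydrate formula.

Na2S2O3·5H2O

Mass of anhydrous Na2S2O3 = 18.67 − 6.78 = 11.89 g
mol H2O = 6.78 / 18.02 = 0.3762
Molar mass of Na2S2O3 = 158.12 g/mol → mol Na2S2O3 = 11.89 / 158.12 = 0.0752
n = 0.3762 / 0.0752 = 5.00 ≈ 5 → Na2S2O3·5H2O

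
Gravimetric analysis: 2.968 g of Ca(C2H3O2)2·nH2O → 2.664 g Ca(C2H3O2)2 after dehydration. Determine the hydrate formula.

Mass of water lost = 2.968 − 2.664 = 0.304 g → 0.304 / 18.02 = 0.01687 mol H2O
Molar mass of Ca(C2H3O2)2 = 158.17 g/mol → mol Ca(C2H3O2)2 = 2.664 / 158.17 = 0.01684
n = 0.01687 / 0.01684 = 1.00 ≈ 1 → Ca(C2H3O2)2·H2O

Ca(C2H3O2)2·H2O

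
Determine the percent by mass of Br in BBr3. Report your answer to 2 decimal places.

95.68%

Molar mass = 1(10.81) + 3(79.90) = 250.510 g/mol
Mass of Br per mole = 3 × 79.90 = 239.700 g
% Br = 239.700 / 250.510 × 100 = 95.68%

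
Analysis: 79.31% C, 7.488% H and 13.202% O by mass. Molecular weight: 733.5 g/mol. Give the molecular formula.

Assume 100 g: 79.31 g C, 7.488 g H, 13.202 g O.
C: 79.31 g ÷ 12.01 g/mol = 6.604 mol
H: 7.488 g ÷ 1.008 g/mol = 7.429 mol
O: 13.202 g ÷ 16.00 g/mol = 0.8251 mol
Ratios (÷ 0.8251): C 8.003, H 9.003, O 1.000
→ C8H9O
Empirical-formula mass = 121.15 g/mol
n = 733.5 / 121.15 = 6.05 ≈ 6
Molecular formula = (C8H9O)×6 = C48H54O6

C48H54O6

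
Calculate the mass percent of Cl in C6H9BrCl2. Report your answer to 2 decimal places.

30.57%

Molar mass = 6(12.01) + 9(1.008) + 1(79.90) + 2(35.45) = 231.932 g/mol
Mass of Cl per mole = 2 × 35.45 = 70.900 g
% Cl = 70.900 / 231.932 × 100 = 30.57%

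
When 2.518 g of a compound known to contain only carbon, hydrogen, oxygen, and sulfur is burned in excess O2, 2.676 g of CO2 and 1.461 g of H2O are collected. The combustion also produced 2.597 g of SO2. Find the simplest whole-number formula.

C3H8OS2

mol C = 2.676 / 44.01 = 0.06080; mass C = 0.06080 × 12.01 = 0.7303 g
mol H = 2 × (1.461 / 18.02) = 0.1622; mass H = 0.1622 × 1.008 = 0.1635 g
mol S = 2.597 / 64.07 = 0.04053; mass S = 1.300 g
mass O = 2.518 − (2.194) = 0.3244 g → mol O = 0.02027
Ratios (÷ 0.02027): C 2.999, H 7.998, O 1.000, S 1.999
Ratio ≈ 3:8:1:2, so the empirical formula is C3H8OS2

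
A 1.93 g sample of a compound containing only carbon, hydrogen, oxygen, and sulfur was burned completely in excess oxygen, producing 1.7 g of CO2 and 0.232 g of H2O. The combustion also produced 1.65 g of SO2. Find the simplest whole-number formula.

C3H2O3S2

mol C = 1.7 / 44.01 = 0.03863; mass C = 0.03863 × 12.01 = 0.4639 g
mol H = 2 × (0.232 / 18.02) = 0.02575; mass H = 0.02575 × 1.008 = 0.02596 g
mol S = 1.65 / 64.07 = 0.02575; mass S = 0.8259 g
mass O = 1.93 − (1.316) = 0.6142 g → mol O = 0.03839
Ratios (÷ 0.02575): C 1.500, H 1.000, O 1.491, S 1.000
×2: C 3.00, H 2.00, O 2.98, S 2.00 → C3H2O3S2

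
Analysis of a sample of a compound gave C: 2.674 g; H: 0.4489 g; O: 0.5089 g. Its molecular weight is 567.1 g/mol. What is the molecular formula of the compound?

C35H70O5

C: 2.674 g ÷ 12.01 g/mol = 0.2226 mol
H: 0.4489 g ÷ 1.008 g/mol = 0.4453 mol
O: 0.5089 g ÷ 16.00 g/mol = 0.03181 mol
Ratios (÷ 0.03181): C 7.000, H 14.002, O 1.000
→ C7H14O
Empirical-formula mass = 114.18 g/mol
n = 567.1 / 114.18 = 4.97 ≈ 5
Molecular formula = (C7H14O)×5 = C35H70O5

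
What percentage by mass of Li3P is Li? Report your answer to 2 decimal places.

Molar mass = 3(6.94) + 1(30.97) = 51.790 g/mol
Mass of Li per mole = 3 × 6.94 = 20.820 g
% Li = 20.820 / 51.790 × 100 = 40.20%

40.20%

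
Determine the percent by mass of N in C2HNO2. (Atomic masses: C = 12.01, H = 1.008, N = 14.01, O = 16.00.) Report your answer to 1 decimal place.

19.7%

Molar mass = 2(12.01) + 1(1.008) + 1(14.01) + 2(16.00) = 71.038 g/mol
Mass of N per mole = 1 × 14.01 = 14.010 g
% N = 14.010 / 71.038 × 100 = 19.7%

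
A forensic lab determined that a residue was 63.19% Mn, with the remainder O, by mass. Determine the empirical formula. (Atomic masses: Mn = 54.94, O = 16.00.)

MnO2

Assume 100 g: 63.19 g Mn, 36.81 g O.
Moles — Mn: 63.19 / 54.94 = 1.15 mol; O: 36.81 / 16.00 = 2.301 mol
Divide by the smallest (1.15 mol Mn): Mn 1.000, O 2.000
→ MnO2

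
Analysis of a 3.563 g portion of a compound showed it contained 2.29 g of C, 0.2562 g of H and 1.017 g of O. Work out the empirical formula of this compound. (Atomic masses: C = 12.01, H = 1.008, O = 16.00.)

n(C) = 2.29/12.01 = 0.1907, n(H) = 0.2562/1.008 = 0.2542, n(O) = 1.017/16.00 = 0.06356
Smallest is O at 0.06356 mol; normalising gives C 3.000, H 3.999, O 1.000
≈ 3:4:1 → C3H4O

C3H4O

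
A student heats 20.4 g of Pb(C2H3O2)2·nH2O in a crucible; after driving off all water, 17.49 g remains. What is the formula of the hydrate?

Pb(C2H3O2)2·3H2O

Mass of water lost = 20.4 − 17.49 = 2.91 g → 2.91 / 18.02 = 0.1615 mol H2O
Molar mass of Pb(C2H3O2)2 = 325.29 g/mol → mol Pb(C2H3O2)2 = 17.49 / 325.29 = 0.05377
n = 0.1615 / 0.05377 = 3.00 ≈ 3 → Pb(C2H3O2)2·3H2O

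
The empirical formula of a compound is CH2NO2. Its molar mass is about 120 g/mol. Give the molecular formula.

C2H4N2O4

Empirical-formula mass = 60.04 g/mol
n = 120 / 60.04 = 2.00 ≈ 2
Molecular formula = (CH2NO2)2 = C2H4N2O4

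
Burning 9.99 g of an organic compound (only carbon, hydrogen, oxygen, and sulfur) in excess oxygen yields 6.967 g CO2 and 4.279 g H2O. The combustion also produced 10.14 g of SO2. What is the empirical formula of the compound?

CH3OS

mol C = 6.967 / 44.01 = 0.1583; mass C = 0.1583 × 12.01 = 1.901 g
mol H = 2 × (4.279 / 18.02) = 0.4749; mass H = 0.4749 × 1.008 = 0.4787 g
mol S = 10.14 / 64.07 = 0.1583; mass S = 5.076 g
mass O = 9.99 − (7.455) = 2.535 g → mol O = 0.1584
Divide by the smallest (0.1583 mol S): C 1.000, H 3.001, O 1.001, S 1.000
Ratio ≈ 1:3:1:1, so the empirical formula is CH3OS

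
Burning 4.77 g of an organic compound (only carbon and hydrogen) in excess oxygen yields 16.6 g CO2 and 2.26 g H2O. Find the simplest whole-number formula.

C3H2

mol C = 16.6 / 44.01 = 0.3772; mass C = 0.3772 × 12.01 = 4.530 g
mol H = 2 × (2.26 / 18.02) = 0.2508; mass H = 0.2508 × 1.008 = 0.2528 g
Divide by the smallest (0.2508 mol H): C 1.504, H 1.000
Scaling by 2: C 3.01, H 2.00 → C3H2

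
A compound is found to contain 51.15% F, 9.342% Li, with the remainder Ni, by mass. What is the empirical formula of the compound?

F4Li2Ni

Assume 100 g: 51.15 g F, 9.342 g Li, 39.508 g Ni.
n(F) = 51.15/19.00 = 2.692, n(Li) = 9.342/6.94 = 1.346, n(Ni) = 39.508/58.69 = 0.6732
Divide by the smallest (0.6732 mol Ni): F 3.999, Li 2.000, Ni 1.000
≈ 4:2:1 → F4Li2Ni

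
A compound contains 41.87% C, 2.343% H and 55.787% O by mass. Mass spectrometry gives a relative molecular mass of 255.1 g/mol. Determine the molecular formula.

Assume 100 g: 41.87 g C, 2.343 g H, 55.787 g O.
n(C) = 41.87/12.01 = 3.486, n(H) = 2.343/1.008 = 2.324, n(O) = 55.787/16.00 = 3.487
Smallest is H at 2.324 mol; normalising gives C 1.500, H 1.000, O 1.500
Multiply by 2: C 3.00, H 2.00, O 3.00 → C3H2O3
Empirical-formula mass = 86.05 g/mol
n = 255.1 / 86.05 = 2.96 ≈ 3
Molecular formula = (C3H2O3)×3 = C9H6O9

C9H6O9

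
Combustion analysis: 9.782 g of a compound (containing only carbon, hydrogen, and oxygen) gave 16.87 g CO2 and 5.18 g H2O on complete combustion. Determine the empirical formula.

C4H6O3

mol C = 16.87 / 44.01 = 0.3833; mass C = 0.3833 × 12.01 = 4.604 g
mol H = 2 × (5.18 / 18.02) = 0.5749; mass H = 0.5749 × 1.008 = 0.5795 g
mass O = 9.782 − (5.183) = 4.599 g → mol O = 0.2874
Ratios (÷ 0.2874): C 1.334, H 2.000, O 1.000
×3: C 4.00, H 6.00, O 3.00 → C4H6O3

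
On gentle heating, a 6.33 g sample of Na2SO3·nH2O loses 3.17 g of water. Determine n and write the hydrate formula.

Mass of anhydrous Na2SO3 = 6.33 − 3.17 = 3.16 g
mol H2O = 3.17 / 18.02 = 0.1759
Molar mass of Na2SO3 = 126.05 g/mol → mol Na2SO3 = 3.16 / 126.05 = 0.02507
n = 0.1759 / 0.02507 = 7.02 ≈ 7 → Na2SO3·7H2O

Na2SO3·7H2O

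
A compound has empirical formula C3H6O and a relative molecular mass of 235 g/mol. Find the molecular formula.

Empirical-formula mass = 58.08 g/mol
n = 235 / 58.08 = 4.05 ≈ 4
Molecular formula = (C3H6O)4 = C12H24O4

C12H24O4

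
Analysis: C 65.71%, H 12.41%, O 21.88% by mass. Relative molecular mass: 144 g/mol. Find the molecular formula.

Assume 100 g: 65.71 g C, 12.41 g H, 21.88 g O.
Moles — C: 65.71 / 12.01 = 5.471 mol; H: 12.41 / 1.008 = 12.31 mol; O: 21.88 / 16.00 = 1.367 mol
Divide by the smallest (1.367 mol O): C 4.001, H 9.003, O 1.000
Ratio ≈ 4:9:1, so the empirical formula is C4H9O
Empirical-formula mass = 73.11 g/mol
n = 144 / 73.11 = 1.97 ≈ 2
Molecular formula = (C4H9O)×2 = C8H18O2

C8H18O2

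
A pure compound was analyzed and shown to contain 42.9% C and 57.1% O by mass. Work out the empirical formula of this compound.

CO

Assume 100 g: 42.9 g C, 57.1 g O.
n(C) = 42.9/12.01 = 3.572, n(O) = 57.1/16.00 = 3.569
Divide by the smallest (3.569 mol O): C 1.001, O 1.000
→ CO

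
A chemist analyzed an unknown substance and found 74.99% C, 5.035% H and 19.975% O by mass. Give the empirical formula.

C5H4O

Assume 100 g: 74.99 g C, 5.035 g H, 19.975 g O.
C: 74.99 g ÷ 12.01 g/mol = 6.244 mol
H: 5.035 g ÷ 1.008 g/mol = 4.995 mol
O: 19.975 g ÷ 16.00 g/mol = 1.248 mol
Divide by the smallest (1.248 mol O): C 5.001, H 4.001, O 1.000
Ratio ≈ 5:4:1, so the empirical formula is C5H4O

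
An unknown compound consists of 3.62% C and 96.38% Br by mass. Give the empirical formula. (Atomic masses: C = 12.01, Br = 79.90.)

Assume 100 g: 3.62 g C, 96.38 g Br.
n(C) = 3.62/12.01 = 0.3014, n(Br) = 96.38/79.90 = 1.206
Divide by the smallest (0.3014 mol C): C 1.000, Br 4.002
→ CBr4

CBr4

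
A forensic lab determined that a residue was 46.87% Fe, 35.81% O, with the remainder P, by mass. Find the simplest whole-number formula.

Assume 100 g: 46.87 g Fe, 35.81 g O, 17.32 g P.
Fe: 46.87 g ÷ 55.85 g/mol = 0.8392 mol
O: 35.81 g ÷ 16.00 g/mol = 2.238 mol
P: 17.32 g ÷ 30.97 g/mol = 0.5593 mol
Ratios (÷ 0.5593): Fe 1.501, O 4.002, P 1.000
Scaling by 2: Fe 3.00, O 8.00, P 2.00 → Fe3O8P2

Fe3O8P2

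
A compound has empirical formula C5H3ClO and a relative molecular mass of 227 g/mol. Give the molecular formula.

C10H6Cl2O2

Empirical-formula mass = 114.52 g/mol
n = 227 / 114.52 = 1.98 ≈ 2
Molecular formula = (C5H3ClO)2 = C10H6Cl2O2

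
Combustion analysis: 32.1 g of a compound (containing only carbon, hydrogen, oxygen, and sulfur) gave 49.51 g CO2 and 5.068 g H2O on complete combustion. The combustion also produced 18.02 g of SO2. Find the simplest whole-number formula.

C4H2O2S

mol C = 49.51 / 44.01 = 1.125; mass C = 1.125 × 12.01 = 13.51 g
mol H = 2 × (5.068 / 18.02) = 0.5625; mass H = 0.5625 × 1.008 = 0.5670 g
mol S = 18.02 / 64.07 = 0.2813; mass S = 9.020 g
mass O = 32.1 − (23.10) = 9.002 g → mol O = 0.5626
Smallest is S at 0.2813 mol; normalising gives C 4.000, H 2.000, O 2.000, S 1.000
→ C4H2O2S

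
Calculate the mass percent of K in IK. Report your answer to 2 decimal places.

23.55%

Molar mass = 1(126.90) + 1(39.10) = 166.000 g/mol
Mass of K per mole = 1 × 39.10 = 39.100 g
% K = 39.100 / 166.000 × 100 = 23.55%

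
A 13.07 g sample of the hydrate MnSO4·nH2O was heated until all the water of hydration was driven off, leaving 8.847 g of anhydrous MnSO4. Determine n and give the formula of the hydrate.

Mass of water lost = 13.07 − 8.847 = 4.223 g → 4.223 / 18.02 = 0.2344 mol H2O
Molar mass of MnSO4 = 151.01 g/mol → mol MnSO4 = 8.847 / 151.01 = 0.05859
n = 0.2344 / 0.05859 = 4.00 ≈ 4 → MnSO4·4H2O

MnSO4·4H2O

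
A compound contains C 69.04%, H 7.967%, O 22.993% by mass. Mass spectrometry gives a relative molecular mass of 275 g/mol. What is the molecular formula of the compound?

Assume 100 g: 69.04 g C, 7.967 g H, 22.993 g O.
C: 69.04 g ÷ 12.01 g/mol = 5.749 mol
H: 7.967 g ÷ 1.008 g/mol = 7.904 mol
O: 22.993 g ÷ 16.00 g/mol = 1.437 mol
Ratios (÷ 1.437): C 4.000, H 5.500, O 1.000
Scaling by 2: C 8.00, H 11.00, O 2.00 → C8H11O2
Empirical-formula mass = 139.17 g/mol
n = 275 / 139.17 = 1.98 ≈ 2
Molecular formula = (C8H11O2)×2 = C16H22O4

C16H22O4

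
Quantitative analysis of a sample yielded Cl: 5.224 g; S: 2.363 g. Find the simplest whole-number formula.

Cl: 5.224 g ÷ 35.45 g/mol = 0.1474 mol
S: 2.363 g ÷ 32.07 g/mol = 0.07368 mol
Ratios (÷ 0.07368): Cl 2.000, S 1.000
Ratio ≈ 2:1, so the empirical formula is Cl2S

Cl2S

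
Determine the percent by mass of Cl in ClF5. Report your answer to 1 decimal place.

Molar mass = 1(35.45) + 5(19.00) = 130.450 g/mol
Mass of Cl per mole = 1 × 35.45 = 35.450 g
% Cl = 35.450 / 130.450 × 100 = 27.2%

27.2%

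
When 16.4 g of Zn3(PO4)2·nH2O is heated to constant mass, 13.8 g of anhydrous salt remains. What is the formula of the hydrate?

Zn3(PO4)2·4H2O

Mass of water lost = 16.4 − 13.8 = 2.6 g → 2.6 / 18.02 = 0.1443 mol H2O
Molar mass of Zn3(PO4)2 = 386.08 g/mol → mol Zn3(PO4)2 = 13.8 / 386.08 = 0.03574
n = 0.1443 / 0.03574 = 4.04 ≈ 4 → Zn3(PO4)2·4H2O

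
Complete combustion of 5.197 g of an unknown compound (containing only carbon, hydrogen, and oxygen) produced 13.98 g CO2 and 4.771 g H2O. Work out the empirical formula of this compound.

C6H10O

mol C = 13.98 / 44.01 = 0.3177; mass C = 0.3177 × 12.01 = 3.815 g
mol H = 2 × (4.771 / 18.02) = 0.5295; mass H = 0.5295 × 1.008 = 0.5338 g
mass O = 5.197 − (4.349) = 0.8482 g → mol O = 0.05301
Ratios (÷ 0.05301): C 5.992, H 9.989, O 1.000
≈ 6:10:1 → C6H10O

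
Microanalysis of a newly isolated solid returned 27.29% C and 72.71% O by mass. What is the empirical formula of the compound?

CO2

Assume 100 g: 27.29 g C, 72.71 g O.
n(C) = 27.29/12.01 = 2.272, n(O) = 72.71/16.00 = 4.544
Divide by the smallest (2.272 mol C): C 1.000, O 2.000
→ CO2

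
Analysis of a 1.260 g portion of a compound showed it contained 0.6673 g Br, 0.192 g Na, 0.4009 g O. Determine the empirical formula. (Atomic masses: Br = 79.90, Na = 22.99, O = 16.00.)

Br: 0.6673 g ÷ 79.90 g/mol = 0.008352 mol
Na: 0.192 g ÷ 22.99 g/mol = 0.008351 mol
O: 0.4009 g ÷ 16.00 g/mol = 0.02506 mol
Ratios (÷ 0.008351): Br 1.000, Na 1.000, O 3.000
Ratio ≈ 1:1:3, so the empirical formula is BrNaO3

BrNaO3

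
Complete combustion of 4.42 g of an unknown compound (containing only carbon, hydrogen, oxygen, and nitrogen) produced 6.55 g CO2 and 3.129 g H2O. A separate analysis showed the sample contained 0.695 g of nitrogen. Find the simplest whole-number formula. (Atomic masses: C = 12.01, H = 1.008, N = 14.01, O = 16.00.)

C3H7NO2

mol C = 6.55 / 44.01 = 0.1488; mass C = 0.1488 × 12.01 = 1.787 g
mol H = 2 × (3.129 / 18.02) = 0.3473; mass H = 0.3473 × 1.008 = 0.3501 g
mol N = 0.695 / 14.01 = 0.04961
mass O = 4.42 − (2.833) = 1.587 g → mol O = 0.09922
Ratios (÷ 0.04961): C 3.000, H 7.001, N 1.000, O 2.000
→ C3H7NO2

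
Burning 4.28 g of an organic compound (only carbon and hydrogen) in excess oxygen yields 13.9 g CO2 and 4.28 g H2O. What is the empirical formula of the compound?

C2H3

mol C = 13.9 / 44.01 = 0.3158; mass C = 0.3158 × 12.01 = 3.793 g
mol H = 2 × (4.28 / 18.02) = 0.4750; mass H = 0.4750 × 1.008 = 0.4788 g
Ratios (÷ 0.3158): C 1.000, H 1.504
Scaling by 2: C 2.00, H 3.01 → C2H3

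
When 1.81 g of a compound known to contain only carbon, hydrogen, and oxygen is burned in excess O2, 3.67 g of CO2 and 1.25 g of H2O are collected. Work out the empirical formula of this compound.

C6H10O3

mol C = 3.67 / 44.01 = 0.08339; mass C = 0.08339 × 12.01 = 1.002 g
mol H = 2 × (1.25 / 18.02) = 0.1387; mass H = 0.1387 × 1.008 = 0.1398 g
mass O = 1.81 − (1.141) = 0.6686 g → mol O = 0.04179
Divide by the smallest (0.04179 mol O): C 1.995, H 3.320, O 1.000
×3: C 5.99, H 9.96, O 3.00 → C6H10O3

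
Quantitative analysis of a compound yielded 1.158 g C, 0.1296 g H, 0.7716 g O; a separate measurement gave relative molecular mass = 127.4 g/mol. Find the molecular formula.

n(C) = 1.158/12.01 = 0.09642, n(H) = 0.1296/1.008 = 0.1286, n(O) = 0.7716/16.00 = 0.04822
Divide by the smallest (0.04822 mol O): C 1.999, H 2.666, O 1.000
Scaling by 3: C 6.00, H 8.00, O 3.00 → C6H8O3
Empirical-formula mass = 128.12 g/mol
n = 127.4 / 128.12 = 0.99 ≈ 1
Molecular formula = empirical formula = C6H8O3

C6H8O3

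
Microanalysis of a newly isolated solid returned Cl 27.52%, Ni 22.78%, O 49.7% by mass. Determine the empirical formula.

Assume 100 g: 27.52 g Cl, 22.78 g Ni, 49.7 g O.
n(Cl) = 27.52/35.45 = 0.7763, n(Ni) = 22.78/58.69 = 0.3881, n(O) = 49.7/16.00 = 3.106
Smallest is Ni at 0.3881 mol; normalising gives Cl 2.000, Ni 1.000, O 8.003
Ratio ≈ 2:1:8, so the empirical formula is Cl2NiO8

Cl2NiO8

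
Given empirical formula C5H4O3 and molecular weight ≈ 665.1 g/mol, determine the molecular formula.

Empirical-formula mass = 112.08 g/mol
n = 665.1 / 112.08 = 5.93 ≈ 6
Molecular formula = (C5H4O3)6 = C30H24O18

C30H24O18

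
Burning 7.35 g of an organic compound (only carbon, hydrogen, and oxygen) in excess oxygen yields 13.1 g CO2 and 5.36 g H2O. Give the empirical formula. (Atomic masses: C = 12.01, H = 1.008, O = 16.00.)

C3H6O2

mol C = 13.1 / 44.01 = 0.2977; mass C = 0.2977 × 12.01 = 3.575 g
mol H = 2 × (5.36 / 18.02) = 0.5949; mass H = 0.5949 × 1.008 = 0.5997 g
mass O = 7.35 − (4.175) = 3.175 g → mol O = 0.1985
Smallest is O at 0.1985 mol; normalising gives C 1.500, H 2.997, O 1.000
×2: C 3.00, H 5.99, O 2.00 → C3H6O2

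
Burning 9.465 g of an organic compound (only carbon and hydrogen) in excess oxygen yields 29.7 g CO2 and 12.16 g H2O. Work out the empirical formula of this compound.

mol C = 29.7 / 44.01 = 0.6748; mass C = 0.6748 × 12.01 = 8.105 g
mol H = 2 × (12.16 / 18.02) = 1.350; mass H = 1.350 × 1.008 = 1.360 g
Divide by the smallest (0.6748 mol C): C 1.000, H 2.000
→ CH2

CH2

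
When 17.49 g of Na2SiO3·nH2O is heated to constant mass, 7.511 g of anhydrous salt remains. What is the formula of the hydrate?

Mass of water lost = 17.49 − 7.511 = 9.979 g → 9.979 / 18.02 = 0.5538 mol H2O
Molar mass of Na2SiO3 = 122.07 g/mol → mol Na2SiO3 = 7.511 / 122.07 = 0.06153
n = 0.5538 / 0.06153 = 9.00 ≈ 9 → Na2SiO3·9H2O

Na2SiO3·9H2O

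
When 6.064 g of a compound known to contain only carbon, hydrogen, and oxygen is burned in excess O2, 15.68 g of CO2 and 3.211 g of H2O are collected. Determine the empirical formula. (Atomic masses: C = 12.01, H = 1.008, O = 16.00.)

mol C = 15.68 / 44.01 = 0.3563; mass C = 0.3563 × 12.01 = 4.279 g
mol H = 2 × (3.211 / 18.02) = 0.3564; mass H = 0.3564 × 1.008 = 0.3592 g
mass O = 6.064 − (4.638) = 1.426 g → mol O = 0.08911
Ratios (÷ 0.08911): C 3.998, H 3.999, O 1.000
→ C4H4O

C4H4O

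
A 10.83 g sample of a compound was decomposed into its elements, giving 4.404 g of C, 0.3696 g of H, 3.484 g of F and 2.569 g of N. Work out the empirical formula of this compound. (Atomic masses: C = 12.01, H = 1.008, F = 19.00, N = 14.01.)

n(C) = 4.404/12.01 = 0.3667, n(H) = 0.3696/1.008 = 0.3667, n(F) = 3.484/19.00 = 0.1834, n(N) = 2.569/14.01 = 0.1834
Divide by the smallest (0.1834 mol F): C 2.000, H 2.000, F 1.000, N 1.000
Ratio ≈ 2:2:1:1, so the empirical formula is C2H2FN

C2H2FN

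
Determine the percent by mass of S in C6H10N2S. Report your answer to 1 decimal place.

Molar mass = 6(12.01) + 10(1.008) + 2(14.01) + 1(32.07) = 142.230 g/mol
Mass of S per mole = 1 × 32.07 = 32.070 g
% S = 32.070 / 142.230 × 100 = 22.5%

22.5%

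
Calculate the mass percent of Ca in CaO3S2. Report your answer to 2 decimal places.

26.33%

Molar mass = 1(40.08) + 3(16.00) + 2(32.07) = 152.220 g/mol
Mass of Ca per mole = 1 × 40.08 = 40.080 g
% Ca = 40.080 / 152.220 × 100 = 26.33%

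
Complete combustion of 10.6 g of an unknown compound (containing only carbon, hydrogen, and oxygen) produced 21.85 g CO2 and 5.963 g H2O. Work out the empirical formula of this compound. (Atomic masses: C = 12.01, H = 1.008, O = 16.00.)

mol C = 21.85 / 44.01 = 0.4965; mass C = 0.4965 × 12.01 = 5.963 g
mol H = 2 × (5.963 / 18.02) = 0.6618; mass H = 0.6618 × 1.008 = 0.6671 g
mass O = 10.6 − (6.630) = 3.970 g → mol O = 0.2481
Ratios (÷ 0.2481): C 2.001, H 2.667, O 1.000
Multiply by 3: C 6.00, H 8.00, O 3.00 → C6H8O3

C6H8O3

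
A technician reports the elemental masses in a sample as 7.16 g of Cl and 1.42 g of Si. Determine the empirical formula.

n(Cl) = 7.16/35.45 = 0.202, n(Si) = 1.42/28.09 = 0.05055
Smallest is Si at 0.05055 mol; normalising gives Cl 3.995, Si 1.000
→ Cl4Si

Cl4Si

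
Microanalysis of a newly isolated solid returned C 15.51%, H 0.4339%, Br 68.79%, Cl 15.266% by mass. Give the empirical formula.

Assume 100 g: 15.51 g C, 0.4339 g H, 68.79 g Br, 15.266 g Cl.
C: 15.51 g ÷ 12.01 g/mol = 1.291 mol
H: 0.4339 g ÷ 1.008 g/mol = 0.4305 mol
Br: 68.79 g ÷ 79.90 g/mol = 0.861 mol
Cl: 15.266 g ÷ 35.45 g/mol = 0.4306 mol
Smallest is H at 0.4305 mol; normalising gives C 3.000, H 1.000, Br 2.000, Cl 1.000
→ C3HBr2Cl

C3HBr2Cl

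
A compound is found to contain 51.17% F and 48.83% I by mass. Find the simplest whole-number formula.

Assume 100 g: 51.17 g F, 48.83 g I.
F: 51.17 g ÷ 19.00 g/mol = 2.693 mol
I: 48.83 g ÷ 126.90 g/mol = 0.3848 mol
Divide by the smallest (0.3848 mol I): F 6.999, I 1.000
≈ 7:1 → F7I

F7I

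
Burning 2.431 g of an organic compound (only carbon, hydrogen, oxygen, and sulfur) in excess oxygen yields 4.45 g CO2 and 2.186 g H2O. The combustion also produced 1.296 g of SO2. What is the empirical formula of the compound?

C5H12OS

mol C = 4.45 / 44.01 = 0.1011; mass C = 0.1011 × 12.01 = 1.214 g
mol H = 2 × (2.186 / 18.02) = 0.2426; mass H = 0.2426 × 1.008 = 0.2446 g
mol S = 1.296 / 64.07 = 0.02023; mass S = 0.6487 g
mass O = 2.431 − (2.108) = 0.3234 g → mol O = 0.02021
Ratios (÷ 0.02021): C 5.003, H 12.005, O 1.000, S 1.001
Ratio ≈ 5:12:1:1, so the empirical formula is C5H12OS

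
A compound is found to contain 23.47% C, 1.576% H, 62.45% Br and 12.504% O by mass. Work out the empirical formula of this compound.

Assume 100 g: 23.47 g C, 1.576 g H, 62.45 g Br, 12.504 g O.
n(C) = 23.47/12.01 = 1.954, n(H) = 1.576/1.008 = 1.563, n(Br) = 62.45/79.90 = 0.7816, n(O) = 12.504/16.00 = 0.7815
Smallest is O at 0.7815 mol; normalising gives C 2.501, H 2.001, Br 1.000, O 1.000
Scaling by 2: C 5.00, H 4.00, Br 2.00, O 2.00 → C5H4Br2O2

C5H4Br2O2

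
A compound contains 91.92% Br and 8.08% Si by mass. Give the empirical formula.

Br4Si

Assume 100 g: 91.92 g Br, 8.08 g Si.
Br: 91.92 g ÷ 79.90 g/mol = 1.15 mol
Si: 8.08 g ÷ 28.09 g/mol = 0.2876 mol
Divide by the smallest (0.2876 mol Si): Br 3.999, Si 1.000
≈ 4:1 → Br4Si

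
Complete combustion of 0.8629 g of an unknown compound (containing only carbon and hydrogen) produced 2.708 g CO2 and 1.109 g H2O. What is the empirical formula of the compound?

CH2

mol C = 2.708 / 44.01 = 0.06153; mass C = 0.06153 × 12.01 = 0.7390 g
mol H = 2 × (1.109 / 18.02) = 0.1231; mass H = 0.1231 × 1.008 = 0.1241 g
Divide by the smallest (0.06153 mol C): C 1.000, H 2.000
→ CH2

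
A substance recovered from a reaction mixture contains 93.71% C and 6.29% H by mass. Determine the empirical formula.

C5H4

Assume 100 g: 93.71 g C, 6.29 g H.
C: 93.71 g ÷ 12.01 g/mol = 7.803 mol
H: 6.29 g ÷ 1.008 g/mol = 6.24 mol
Divide by the smallest (6.24 mol H): C 1.250, H 1.000
Multiply by 4: C 5.00, H 4.00 → C5H4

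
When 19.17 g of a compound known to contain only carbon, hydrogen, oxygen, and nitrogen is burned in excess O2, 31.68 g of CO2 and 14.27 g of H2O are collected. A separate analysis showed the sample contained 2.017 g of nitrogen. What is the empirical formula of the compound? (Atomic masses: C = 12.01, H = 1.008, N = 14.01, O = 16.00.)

C5H11NO3

mol C = 31.68 / 44.01 = 0.7198; mass C = 0.7198 × 12.01 = 8.645 g
mol H = 2 × (14.27 / 18.02) = 1.584; mass H = 1.584 × 1.008 = 1.596 g
mol N = 2.017 / 14.01 = 0.1440
mass O = 19.17 − (12.26) = 6.911 g → mol O = 0.4320
Ratios (÷ 0.144): C 5.000, H 11.001, N 1.000, O 3.000
Ratio ≈ 5:11:1:3, so the empirical formula is C5H11NO3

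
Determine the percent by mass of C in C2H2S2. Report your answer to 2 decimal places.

Molar mass = 2(12.01) + 2(1.008) + 2(32.07) = 90.176 g/mol
Mass of C per mole = 2 × 12.01 = 24.020 g
% C = 24.020 / 90.176 × 100 = 26.64%

26.64%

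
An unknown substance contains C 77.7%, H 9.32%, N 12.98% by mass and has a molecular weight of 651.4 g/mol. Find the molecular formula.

Assume 100 g: 77.7 g C, 9.32 g H, 12.98 g N.
Moles — C: 77.7 / 12.01 = 6.47 mol; H: 9.32 / 1.008 = 9.246 mol; N: 12.98 / 14.01 = 0.9265 mol
Smallest is N at 0.9265 mol; normalising gives C 6.983, H 9.980, N 1.000
→ C7H10N
Empirical-formula mass = 108.16 g/mol
n = 651.4 / 108.16 = 6.02 ≈ 6
Molecular formula = (C7H10N)×6 = C42H60N6

C42H60N6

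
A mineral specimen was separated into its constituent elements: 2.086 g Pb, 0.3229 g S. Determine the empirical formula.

PbS

Moles — Pb: 2.086 / 207.2 = 0.01007 mol; S: 0.3229 / 32.07 = 0.01007 mol
Divide by the smallest (0.01007 mol Pb): Pb 1.000, S 1.000
Ratio ≈ 1:1, so the empirical formula is PbS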